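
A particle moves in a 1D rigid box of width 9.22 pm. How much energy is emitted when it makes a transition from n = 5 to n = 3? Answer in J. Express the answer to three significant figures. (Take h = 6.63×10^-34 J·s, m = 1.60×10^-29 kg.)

|ΔE| = 6.46×10^-16 J

E_1 = h²/(8mL²) = 4.040×10^-17 J.
|ΔE| = |5² − 3²|·E_1 = 16·4.040×10^-17 J = 6.46×10^-16 J.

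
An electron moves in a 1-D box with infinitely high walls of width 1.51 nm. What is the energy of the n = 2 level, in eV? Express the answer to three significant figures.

E_2 = 0.660 eV

For an infinite well E_n = n²h²/(8m_eL²), so E_1 = h²/(8m_eL²) = (6.626×10^-34)²/(8·9.109×10^-31·(1.51×10^-9 m)²) = 2.642×10^-20 J.
Then E_2 = 2²·E_1 = 4·2.642×10^-20 J = 1.057×10^-19 J.
Converting, E_2 = 1.057×10^-19 J / (1.602×10^-19 J/eV) = 0.660 eV.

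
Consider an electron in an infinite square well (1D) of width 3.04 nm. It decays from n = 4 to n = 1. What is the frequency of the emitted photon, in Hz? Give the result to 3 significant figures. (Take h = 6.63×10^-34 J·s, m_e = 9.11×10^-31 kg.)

f = 1.48×10^14 Hz

E_1 = h²/(8m_eL²) = 6.526×10^-21 J and ΔE = (4² − 1²)E_1 = 9.789×10^-20 J.
f = ΔE/h = 9.789×10^-20/6.63×10^-34 = 1.48×10^14 Hz.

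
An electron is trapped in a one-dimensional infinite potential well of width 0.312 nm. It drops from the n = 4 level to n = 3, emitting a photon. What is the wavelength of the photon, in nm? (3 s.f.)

λ = 45.9 nm

E_1 = h²/(8m_eL²) = 6.189×10^-19 J, so ΔE = (4² − 3²)E_1 = 4.332×10^-18 J.
λ = hc/ΔE = (6.626×10^-34·2.998×10^8)/4.332×10^-18 = 4.59×10^-8 m = 45.9 nm.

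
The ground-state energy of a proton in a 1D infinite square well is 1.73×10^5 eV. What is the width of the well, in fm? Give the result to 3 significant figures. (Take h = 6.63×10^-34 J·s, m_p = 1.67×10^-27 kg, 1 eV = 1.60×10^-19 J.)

From E_n = n²h²/(8m_pL²), L = n·h/√(8m_pE_n).
E_1 = 1.73×10^5 eV = 2.768×10^-14 J, so L = 1·6.63×10^-34/√(8·1.67×10^-27·2.768×10^-14) = 3.45×10^-14 m = 34.5 fm.

L = 34.5 fm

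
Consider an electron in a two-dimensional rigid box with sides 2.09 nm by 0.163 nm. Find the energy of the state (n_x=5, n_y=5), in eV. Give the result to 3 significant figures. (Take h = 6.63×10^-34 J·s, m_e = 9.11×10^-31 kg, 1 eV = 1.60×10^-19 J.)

E = 357 eV

For a 2D rectangular well E = (h²/8m_e)·Σ n_i²/L_i² = (6.63×10^-34)²/(8·9.11×10^-31) · [5²/(2.09 nm)² + 5²/(0.163 nm)²].
Evaluating gives E = 5.710×10^-17 J = 357 eV.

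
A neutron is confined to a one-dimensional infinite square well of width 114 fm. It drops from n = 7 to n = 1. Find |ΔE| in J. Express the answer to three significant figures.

|ΔE| = 1.21×10^-13 J

E_1 = h²/(8m_nL²) = 2.521×10^-15 J.
|ΔE| = |7² − 1²|·E_1 = 48·2.521×10^-15 J = 1.21×10^-13 J.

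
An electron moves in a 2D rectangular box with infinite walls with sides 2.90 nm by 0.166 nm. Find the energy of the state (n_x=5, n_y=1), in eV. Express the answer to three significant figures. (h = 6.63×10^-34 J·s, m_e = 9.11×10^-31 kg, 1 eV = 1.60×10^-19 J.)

For a 2D rectangular well E = (h²/8m_e)·Σ n_i²/L_i² = (6.63×10^-34)²/(8·9.11×10^-31) · [5²/(2.90 nm)² + 1²/(0.166 nm)²].
Evaluating gives E = 2.368×10^-18 J = 14.8 eV.

E = 14.8 eV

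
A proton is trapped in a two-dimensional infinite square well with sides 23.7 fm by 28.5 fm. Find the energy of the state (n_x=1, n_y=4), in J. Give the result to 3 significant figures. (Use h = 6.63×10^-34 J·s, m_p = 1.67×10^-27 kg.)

For a 2D rectangular well E = (h²/8m_p)·Σ n_i²/L_i² = (6.63×10^-34)²/(8·1.67×10^-27) · [1²/(23.7 fm)² + 4²/(28.5 fm)²].
Evaluating gives E = 7.07×10^-13 J.

E = 7.07×10^-13 J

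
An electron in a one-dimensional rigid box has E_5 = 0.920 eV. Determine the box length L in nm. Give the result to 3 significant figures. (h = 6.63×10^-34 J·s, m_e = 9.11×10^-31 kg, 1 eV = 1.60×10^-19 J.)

L = 3.20 nm

From E_n = n²h²/(8m_eL²), L = n·h/√(8m_eE_n).
E_5 = 0.920 eV = 1.472×10^-19 J, so L = 5·6.63×10^-34/√(8·9.11×10^-31·1.472×10^-19) = 3.20×10^-9 m = 3.20 nm.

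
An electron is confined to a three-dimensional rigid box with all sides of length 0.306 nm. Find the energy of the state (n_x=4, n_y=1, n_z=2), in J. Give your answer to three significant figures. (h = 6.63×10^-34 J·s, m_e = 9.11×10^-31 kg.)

E = 1.35×10^-17 J

For a 3D rectangular well E = (h²/8m_e)·Σ n_i²/L_i² = (6.63×10^-34)²/(8·9.11×10^-31) · [4²/(0.306 nm)² + 1²/(0.306 nm)² + 2²/(0.306 nm)²].
Evaluating gives E = 1.35×10^-17 J.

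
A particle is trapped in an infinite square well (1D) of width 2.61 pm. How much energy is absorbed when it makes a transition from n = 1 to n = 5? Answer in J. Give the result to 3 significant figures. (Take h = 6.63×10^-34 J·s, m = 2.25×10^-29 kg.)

|ΔE| = 8.60×10^-15 J

E_1 = h²/(8mL²) = 3.585×10^-16 J.
|ΔE| = |1² − 5²|·E_1 = 24·3.585×10^-16 J = 8.60×10^-15 J.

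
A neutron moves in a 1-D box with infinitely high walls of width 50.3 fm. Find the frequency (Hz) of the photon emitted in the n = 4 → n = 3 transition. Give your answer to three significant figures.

E_1 = h²/(8m_nL²) = 1.295×10^-14 J and ΔE = (4² − 3²)E_1 = 9.065×10^-14 J.
f = ΔE/h = 9.065×10^-14/6.626×10^-34 = 1.37×10^20 Hz.

f = 1.37×10^20 Hz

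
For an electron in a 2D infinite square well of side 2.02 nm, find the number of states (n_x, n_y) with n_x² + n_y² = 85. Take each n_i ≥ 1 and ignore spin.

degeneracy = 4

The level has n_x² + n_y² = 85. The ordered positive-integer solutions are (2, 9), (6, 7), (7, 6), (9, 2).
That gives 4 states.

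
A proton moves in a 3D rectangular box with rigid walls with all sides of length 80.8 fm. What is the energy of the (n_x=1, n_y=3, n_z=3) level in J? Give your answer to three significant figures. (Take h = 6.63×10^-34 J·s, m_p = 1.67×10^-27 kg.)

For a 3D rectangular well E = (h²/8m_p)·Σ n_i²/L_i² = (6.63×10^-34)²/(8·1.67×10^-27) · [1²/(80.8 fm)² + 3²/(80.8 fm)² + 3²/(80.8 fm)²].
Evaluating gives E = 9.58×10^-14 J.

E = 9.58×10^-14 J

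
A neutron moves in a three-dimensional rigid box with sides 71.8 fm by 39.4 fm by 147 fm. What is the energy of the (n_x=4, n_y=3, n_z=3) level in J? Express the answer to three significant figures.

For a 3D rectangular well E = (h²/8m_n)·Σ n_i²/L_i² = (6.626×10^-34)²/(8·1.675×10^-27) · [4²/(71.8 fm)² + 3²/(39.4 fm)² + 3²/(147 fm)²].
Evaluating gives E = 3.05×10^-13 J.

E = 3.05×10^-13 J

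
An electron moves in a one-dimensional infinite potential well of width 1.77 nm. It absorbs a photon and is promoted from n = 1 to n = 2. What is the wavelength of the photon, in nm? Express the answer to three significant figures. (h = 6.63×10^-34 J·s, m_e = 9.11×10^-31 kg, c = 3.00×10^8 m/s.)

λ = 3.44×10^3 nm

E_1 = h²/(8m_eL²) = 1.925×10^-20 J, so ΔE = (2² − 1²)E_1 = 5.775×10^-20 J.
λ = hc/ΔE = (6.63×10^-34·3.00×10^8)/5.775×10^-20 = 3.44×10^-6 m = 3.44×10^3 nm.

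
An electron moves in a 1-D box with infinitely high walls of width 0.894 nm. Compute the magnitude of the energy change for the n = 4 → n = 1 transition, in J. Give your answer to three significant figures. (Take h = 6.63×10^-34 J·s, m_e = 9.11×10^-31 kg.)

E_1 = h²/(8m_eL²) = 7.546×10^-20 J.
|ΔE| = |4² − 1²|·E_1 = 15·7.546×10^-20 J = 1.13×10^-18 J.

|ΔE| = 1.13×10^-18 J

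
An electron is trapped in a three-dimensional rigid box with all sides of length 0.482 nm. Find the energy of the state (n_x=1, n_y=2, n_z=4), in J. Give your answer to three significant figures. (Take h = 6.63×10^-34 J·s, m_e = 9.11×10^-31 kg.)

For a 3D rectangular well E = (h²/8m_e)·Σ n_i²/L_i² = (6.63×10^-34)²/(8·9.11×10^-31) · [1²/(0.482 nm)² + 2²/(0.482 nm)² + 4²/(0.482 nm)²].
Evaluating gives E = 5.45×10^-18 J.

E = 5.45×10^-18 J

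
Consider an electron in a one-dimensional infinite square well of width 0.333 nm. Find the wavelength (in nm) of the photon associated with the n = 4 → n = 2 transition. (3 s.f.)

λ = 30.5 nm

E_1 = h²/(8m_eL²) = 5.433×10^-19 J, so ΔE = (4² − 2²)E_1 = 6.520×10^-18 J.
λ = hc/ΔE = (6.626×10^-34·2.998×10^8)/6.520×10^-18 = 3.05×10^-8 m = 30.5 nm.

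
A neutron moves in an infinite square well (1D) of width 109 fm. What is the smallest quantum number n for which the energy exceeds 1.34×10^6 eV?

E_1 = h²/(8m_nL²) = 2.758×10^-15 J = 1.722×10^4 eV.
Need n² > 1.34×10^6/1.722×10^4 = 77.82, i.e. n > 8.822.
The smallest integer satisfying this is n = 9.

n = 9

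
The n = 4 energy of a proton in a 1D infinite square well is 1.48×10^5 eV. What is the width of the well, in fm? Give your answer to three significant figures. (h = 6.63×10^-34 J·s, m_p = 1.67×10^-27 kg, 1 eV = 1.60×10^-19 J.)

From E_n = n²h²/(8m_pL²), L = n·h/√(8m_pE_n).
E_4 = 1.48×10^5 eV = 2.368×10^-14 J, so L = 4·6.63×10^-34/√(8·1.67×10^-27·2.368×10^-14) = 1.49×10^-13 m = 149 fm.

L = 149 fm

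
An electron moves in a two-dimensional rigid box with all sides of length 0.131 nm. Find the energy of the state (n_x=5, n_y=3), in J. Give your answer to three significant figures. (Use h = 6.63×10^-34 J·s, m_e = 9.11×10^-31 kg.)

For a 2D rectangular well E = (h²/8m_e)·Σ n_i²/L_i² = (6.63×10^-34)²/(8·9.11×10^-31) · [5²/(0.131 nm)² + 3²/(0.131 nm)²].
Evaluating gives E = 1.19×10^-16 J.

E = 1.19×10^-16 J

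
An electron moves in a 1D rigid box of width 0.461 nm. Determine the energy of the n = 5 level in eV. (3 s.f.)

For an infinite well E_n = n²h²/(8m_eL²), so E_1 = h²/(8m_eL²) = (6.626×10^-34)²/(8·9.109×10^-31·(4.61×10^-10 m)²) = 2.835×10^-19 J.
Then E_5 = 5²·E_1 = 25·2.835×10^-19 J = 7.088×10^-18 J.
Converting, E_5 = 7.088×10^-18 J / (1.602×10^-19 J/eV) = 44.2 eV.

E_5 = 44.2 eV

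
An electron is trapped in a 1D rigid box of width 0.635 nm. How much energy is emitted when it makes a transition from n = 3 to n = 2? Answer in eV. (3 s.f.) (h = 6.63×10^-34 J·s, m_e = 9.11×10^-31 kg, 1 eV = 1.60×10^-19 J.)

|ΔE| = 4.67 eV

E_1 = h²/(8m_eL²) = 1.496×10^-19 J.
|ΔE| = |3² − 2²|·E_1 = 5·1.496×10^-19 J = 7.480×10^-19 J = 4.67 eV.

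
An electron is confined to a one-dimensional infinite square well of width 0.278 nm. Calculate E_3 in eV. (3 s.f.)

For an infinite well E_n = n²h²/(8m_eL²), so E_1 = h²/(8m_eL²) = (6.626×10^-34)²/(8·9.109×10^-31·(2.78×10^-10 m)²) = 7.796×10^-19 J.
Then E_3 = 3²·E_1 = 9·7.796×10^-19 J = 7.016×10^-18 J.
Converting, E_3 = 7.016×10^-18 J / (1.602×10^-19 J/eV) = 43.8 eV.

E_3 = 43.8 eV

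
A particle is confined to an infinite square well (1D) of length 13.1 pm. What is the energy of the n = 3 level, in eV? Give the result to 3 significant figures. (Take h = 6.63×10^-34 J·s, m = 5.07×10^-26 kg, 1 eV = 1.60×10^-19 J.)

For an infinite well E_n = n²h²/(8mL²), so E_1 = h²/(8mL²) = (6.63×10^-34)²/(8·5.07×10^-26·(1.31×10^-11 m)²) = 6.315×10^-21 J.
Then E_3 = 3²·E_1 = 9·6.315×10^-21 J = 5.684×10^-20 J.
Converting, E_3 = 5.684×10^-20 J / (1.60×10^-19 J/eV) = 0.355 eV.

E_3 = 0.355 eV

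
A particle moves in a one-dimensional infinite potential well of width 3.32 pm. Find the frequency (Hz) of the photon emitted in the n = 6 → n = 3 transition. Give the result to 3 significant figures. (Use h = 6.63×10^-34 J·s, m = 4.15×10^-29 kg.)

f = 4.89×10^18 Hz

E_1 = h²/(8mL²) = 1.201×10^-16 J and ΔE = (6² − 3²)E_1 = 3.243×10^-15 J.
f = ΔE/h = 3.243×10^-15/6.63×10^-34 = 4.89×10^18 Hz.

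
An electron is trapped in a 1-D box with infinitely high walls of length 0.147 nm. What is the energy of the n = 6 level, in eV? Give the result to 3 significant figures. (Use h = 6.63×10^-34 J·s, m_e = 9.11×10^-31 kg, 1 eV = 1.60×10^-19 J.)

For an infinite well E_n = n²h²/(8m_eL²), so E_1 = h²/(8m_eL²) = (6.63×10^-34)²/(8·9.11×10^-31·(1.47×10^-10 m)²) = 2.791×10^-18 J.
Then E_6 = 6²·E_1 = 36·2.791×10^-18 J = 1.005×10^-16 J.
Converting, E_6 = 1.005×10^-16 J / (1.60×10^-19 J/eV) = 628 eV.

E_6 = 628 eV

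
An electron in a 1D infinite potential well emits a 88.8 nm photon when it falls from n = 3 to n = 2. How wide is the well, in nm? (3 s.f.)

L = 0.367 nm

The photon carries ΔE = hc/λ = 6.626×10^-34·2.998×10^8/8.88×10^-8 m = 2.237×10^-18 J.
Since ΔE = (3² − 2²)E_1, E_1 = 4.474×10^-19 J, and L = h/√(8m_eE_1) = 3.67×10^-10 m = 0.367 nm.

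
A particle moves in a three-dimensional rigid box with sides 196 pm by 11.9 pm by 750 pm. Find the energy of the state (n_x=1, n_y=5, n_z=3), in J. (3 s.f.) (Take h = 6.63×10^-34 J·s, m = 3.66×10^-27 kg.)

For a 3D rectangular well E = (h²/8m)·Σ n_i²/L_i² = (6.63×10^-34)²/(8·3.66×10^-27) · [1²/(196 pm)² + 5²/(11.9 pm)² + 3²/(750 pm)²].
Evaluating gives E = 2.65×10^-18 J.

E = 2.65×10^-18 J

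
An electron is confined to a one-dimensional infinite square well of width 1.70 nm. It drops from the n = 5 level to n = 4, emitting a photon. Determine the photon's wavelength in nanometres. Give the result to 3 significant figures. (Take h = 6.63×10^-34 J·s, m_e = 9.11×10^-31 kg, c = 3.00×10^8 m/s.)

E_1 = h²/(8m_eL²) = 2.087×10^-20 J, so ΔE = (5² − 4²)E_1 = 1.878×10^-19 J.
λ = hc/ΔE = (6.63×10^-34·3.00×10^8)/1.878×10^-19 = 1.06×10^-6 m = 1.06×10^3 nm.

λ = 1.06×10^3 nm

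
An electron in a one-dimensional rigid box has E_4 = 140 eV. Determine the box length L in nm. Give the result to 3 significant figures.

L = 0.207 nm

From E_n = n²h²/(8m_eL²), L = n·h/√(8m_eE_n).
E_4 = 140 eV = 2.243×10^-17 J, so L = 4·6.626×10^-34/√(8·9.109×10^-31·2.243×10^-17) = 2.07×10^-10 m = 0.207 nm.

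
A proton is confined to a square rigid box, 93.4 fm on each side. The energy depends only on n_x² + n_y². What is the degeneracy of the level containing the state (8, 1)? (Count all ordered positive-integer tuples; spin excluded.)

The level has n_x² + n_y² = 65. The ordered positive-integer solutions are (1, 8), (4, 7), (7, 4), (8, 1).
That gives 4 states.

degeneracy = 4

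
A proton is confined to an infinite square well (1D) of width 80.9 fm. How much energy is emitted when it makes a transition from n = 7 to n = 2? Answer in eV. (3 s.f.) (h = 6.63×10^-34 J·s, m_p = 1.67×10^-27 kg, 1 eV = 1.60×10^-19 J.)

E_1 = h²/(8m_pL²) = 5.027×10^-15 J.
|ΔE| = |7² − 2²|·E_1 = 45·5.027×10^-15 J = 2.262×10^-13 J = 1.41×10^6 eV.

|ΔE| = 1.41×10^6 eV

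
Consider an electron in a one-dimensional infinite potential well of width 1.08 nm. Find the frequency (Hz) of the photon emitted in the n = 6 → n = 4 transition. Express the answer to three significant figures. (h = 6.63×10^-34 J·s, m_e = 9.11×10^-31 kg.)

E_1 = h²/(8m_eL²) = 5.171×10^-20 J and ΔE = (6² − 4²)E_1 = 1.034×10^-18 J.
f = ΔE/h = 1.034×10^-18/6.63×10^-34 = 1.56×10^15 Hz.

f = 1.56×10^15 Hz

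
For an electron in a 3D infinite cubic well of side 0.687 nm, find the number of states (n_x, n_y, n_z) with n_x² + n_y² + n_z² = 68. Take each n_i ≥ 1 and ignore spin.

degeneracy = 3

The level has n_x² + n_y² + n_z² = 68. The ordered positive-integer solutions are (4, 4, 6), (4, 6, 4), (6, 4, 4).
That gives 3 states.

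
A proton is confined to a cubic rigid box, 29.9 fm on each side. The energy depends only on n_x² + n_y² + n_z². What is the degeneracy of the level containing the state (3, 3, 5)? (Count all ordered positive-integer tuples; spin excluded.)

The level has n_x² + n_y² + n_z² = 43. The ordered positive-integer solutions are (3, 3, 5), (3, 5, 3), (5, 3, 3).
That gives 3 states.

degeneracy = 3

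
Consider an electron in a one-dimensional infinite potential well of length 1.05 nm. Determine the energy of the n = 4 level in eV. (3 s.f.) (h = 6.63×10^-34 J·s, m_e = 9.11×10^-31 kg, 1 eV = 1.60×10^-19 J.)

E_4 = 5.47 eV

For an infinite well E_n = n²h²/(8m_eL²), so E_1 = h²/(8m_eL²) = (6.63×10^-34)²/(8·9.11×10^-31·(1.05×10^-9 m)²) = 5.471×10^-20 J.
Then E_4 = 4²·E_1 = 16·5.471×10^-20 J = 8.754×10^-19 J.
Converting, E_4 = 8.754×10^-19 J / (1.60×10^-19 J/eV) = 5.47 eV.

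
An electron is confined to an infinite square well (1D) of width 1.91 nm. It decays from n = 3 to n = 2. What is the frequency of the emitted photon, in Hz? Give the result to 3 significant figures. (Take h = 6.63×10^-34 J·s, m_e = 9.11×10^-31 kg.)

f = 1.25×10^14 Hz

E_1 = h²/(8m_eL²) = 1.653×10^-20 J and ΔE = (3² − 2²)E_1 = 8.265×10^-20 J.
f = ΔE/h = 8.265×10^-20/6.63×10^-34 = 1.25×10^14 Hz.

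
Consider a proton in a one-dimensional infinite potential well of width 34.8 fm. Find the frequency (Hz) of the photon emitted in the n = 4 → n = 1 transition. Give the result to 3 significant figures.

E_1 = h²/(8m_pL²) = 2.709×10^-14 J and ΔE = (4² − 1²)E_1 = 4.064×10^-13 J.
f = ΔE/h = 4.064×10^-13/6.626×10^-34 = 6.13×10^20 Hz.

f = 6.13×10^20 Hz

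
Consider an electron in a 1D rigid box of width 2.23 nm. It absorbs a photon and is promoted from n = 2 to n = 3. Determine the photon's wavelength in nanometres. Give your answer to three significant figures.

E_1 = h²/(8m_eL²) = 1.212×10^-20 J, so ΔE = (3² − 2²)E_1 = 6.060×10^-20 J.
λ = hc/ΔE = (6.626×10^-34·2.998×10^8)/6.060×10^-20 = 3.28×10^-6 m = 3.28×10^3 nm.

λ = 3.28×10^3 nm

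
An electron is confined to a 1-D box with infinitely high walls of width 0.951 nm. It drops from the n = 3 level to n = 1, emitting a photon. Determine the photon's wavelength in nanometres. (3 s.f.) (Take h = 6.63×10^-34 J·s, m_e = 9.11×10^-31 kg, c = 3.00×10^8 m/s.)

λ = 373 nm

E_1 = h²/(8m_eL²) = 6.669×10^-20 J, so ΔE = (3² − 1²)E_1 = 5.335×10^-19 J.
λ = hc/ΔE = (6.63×10^-34·3.00×10^8)/5.335×10^-19 = 3.73×10^-7 m = 373 nm.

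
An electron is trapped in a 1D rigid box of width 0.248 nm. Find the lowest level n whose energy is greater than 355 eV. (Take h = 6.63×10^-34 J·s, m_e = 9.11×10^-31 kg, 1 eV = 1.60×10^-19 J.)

n = 8

E_1 = h²/(8m_eL²) = 9.807×10^-19 J = 6.129 eV.
Need n² > 355/6.129 = 57.92, i.e. n > 7.611.
The smallest integer satisfying this is n = 8.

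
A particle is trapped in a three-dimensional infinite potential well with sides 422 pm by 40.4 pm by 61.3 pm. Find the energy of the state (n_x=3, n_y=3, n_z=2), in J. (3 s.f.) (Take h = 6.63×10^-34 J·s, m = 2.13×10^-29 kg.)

For a 3D rectangular well E = (h²/8m)·Σ n_i²/L_i² = (6.63×10^-34)²/(8·2.13×10^-29) · [3²/(422 pm)² + 3²/(40.4 pm)² + 2²/(61.3 pm)²].
Evaluating gives E = 1.71×10^-17 J.

E = 1.71×10^-17 J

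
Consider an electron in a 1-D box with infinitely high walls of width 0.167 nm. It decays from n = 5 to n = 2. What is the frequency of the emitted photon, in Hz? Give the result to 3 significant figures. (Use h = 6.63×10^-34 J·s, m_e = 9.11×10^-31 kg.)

f = 6.85×10^16 Hz

E_1 = h²/(8m_eL²) = 2.163×10^-18 J and ΔE = (5² − 2²)E_1 = 4.542×10^-17 J.
f = ΔE/h = 4.542×10^-17/6.63×10^-34 = 6.85×10^16 Hz.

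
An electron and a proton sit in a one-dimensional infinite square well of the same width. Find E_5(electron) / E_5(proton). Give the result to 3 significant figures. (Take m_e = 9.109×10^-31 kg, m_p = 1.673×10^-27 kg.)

E_n ∝ 1/m at fixed n and L, so the ratio is m_p/m_e = 1.673×10^-27/9.109×10^-31 = 1.84×10^3.

1.84×10^3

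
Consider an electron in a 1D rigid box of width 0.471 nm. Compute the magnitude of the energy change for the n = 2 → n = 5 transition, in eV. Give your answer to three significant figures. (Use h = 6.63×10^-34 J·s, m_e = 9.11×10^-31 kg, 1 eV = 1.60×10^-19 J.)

|ΔE| = 35.7 eV

E_1 = h²/(8m_eL²) = 2.719×10^-19 J.
|ΔE| = |2² − 5²|·E_1 = 21·2.719×10^-19 J = 5.710×10^-18 J = 35.7 eV.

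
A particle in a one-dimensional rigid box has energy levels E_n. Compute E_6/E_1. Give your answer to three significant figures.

E_n ∝ n², so E_6/E_1 = 6²/1² = 36/1 = 36.0.

36.0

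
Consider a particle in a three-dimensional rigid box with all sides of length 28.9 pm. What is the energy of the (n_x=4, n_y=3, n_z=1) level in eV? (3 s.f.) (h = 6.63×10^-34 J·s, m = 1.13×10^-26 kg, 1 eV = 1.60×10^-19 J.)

E = 0.946 eV

For a 3D rectangular well E = (h²/8m)·Σ n_i²/L_i² = (6.63×10^-34)²/(8·1.13×10^-26) · [4²/(28.9 pm)² + 3²/(28.9 pm)² + 1²/(28.9 pm)²].
Evaluating gives E = 1.514×10^-19 J = 0.946 eV.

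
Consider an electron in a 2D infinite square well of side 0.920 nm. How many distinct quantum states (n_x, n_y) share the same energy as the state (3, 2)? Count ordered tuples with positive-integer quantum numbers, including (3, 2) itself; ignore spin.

The level has n_x² + n_y² = 13. The ordered positive-integer solutions are (2, 3), (3, 2).
That gives 2 states.

degeneracy = 2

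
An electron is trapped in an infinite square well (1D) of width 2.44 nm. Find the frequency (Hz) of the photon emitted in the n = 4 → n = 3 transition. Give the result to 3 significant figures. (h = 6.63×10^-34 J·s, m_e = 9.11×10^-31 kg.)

E_1 = h²/(8m_eL²) = 1.013×10^-20 J and ΔE = (4² − 3²)E_1 = 7.091×10^-20 J.
f = ΔE/h = 7.091×10^-20/6.63×10^-34 = 1.07×10^14 Hz.

f = 1.07×10^14 Hz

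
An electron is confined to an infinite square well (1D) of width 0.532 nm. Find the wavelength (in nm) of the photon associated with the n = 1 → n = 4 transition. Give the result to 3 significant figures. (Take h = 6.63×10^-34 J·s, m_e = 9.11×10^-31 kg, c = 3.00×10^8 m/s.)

λ = 62.2 nm

E_1 = h²/(8m_eL²) = 2.131×10^-19 J, so ΔE = (4² − 1²)E_1 = 3.196×10^-18 J.
λ = hc/ΔE = (6.63×10^-34·3.00×10^8)/3.196×10^-18 = 6.22×10^-8 m = 62.2 nm.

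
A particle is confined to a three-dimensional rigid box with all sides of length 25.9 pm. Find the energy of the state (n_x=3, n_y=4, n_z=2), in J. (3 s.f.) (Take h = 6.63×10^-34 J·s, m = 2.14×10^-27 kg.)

For a 3D rectangular well E = (h²/8m)·Σ n_i²/L_i² = (6.63×10^-34)²/(8·2.14×10^-27) · [3²/(25.9 pm)² + 4²/(25.9 pm)² + 2²/(25.9 pm)²].
Evaluating gives E = 1.11×10^-18 J.

E = 1.11×10^-18 J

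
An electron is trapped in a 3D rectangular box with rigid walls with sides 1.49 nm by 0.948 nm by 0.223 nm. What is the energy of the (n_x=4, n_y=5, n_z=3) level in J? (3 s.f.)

E = 1.30×10^-17 J

For a 3D rectangular well E = (h²/8m_e)·Σ n_i²/L_i² = (6.626×10^-34)²/(8·9.109×10^-31) · [4²/(1.49 nm)² + 5²/(0.948 nm)² + 3²/(0.223 nm)²].
Evaluating gives E = 1.30×10^-17 J.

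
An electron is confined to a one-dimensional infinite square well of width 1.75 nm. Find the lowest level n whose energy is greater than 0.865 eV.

n = 3

E_1 = h²/(8m_eL²) = 1.967×10^-20 J = 0.1228 eV.
Need n² > 0.865/0.1228 = 7.044, i.e. n > 2.654.
The smallest integer satisfying this is n = 3.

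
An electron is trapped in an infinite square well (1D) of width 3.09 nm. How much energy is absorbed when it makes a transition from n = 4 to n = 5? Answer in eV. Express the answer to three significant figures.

|ΔE| = 0.354 eV

E_1 = h²/(8m_eL²) = 6.310×10^-21 J.
|ΔE| = |4² − 5²|·E_1 = 9·6.310×10^-21 J = 5.679×10^-20 J = 0.354 eV.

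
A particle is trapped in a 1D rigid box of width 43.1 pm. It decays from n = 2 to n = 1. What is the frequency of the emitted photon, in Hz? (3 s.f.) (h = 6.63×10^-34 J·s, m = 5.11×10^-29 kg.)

f = 2.62×10^15 Hz

E_1 = h²/(8mL²) = 5.788×10^-19 J and ΔE = (2² − 1²)E_1 = 1.736×10^-18 J.
f = ΔE/h = 1.736×10^-18/6.63×10^-34 = 2.62×10^15 Hz.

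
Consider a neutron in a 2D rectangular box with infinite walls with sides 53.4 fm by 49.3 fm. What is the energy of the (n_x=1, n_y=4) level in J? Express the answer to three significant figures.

For a 2D rectangular well E = (h²/8m_n)·Σ n_i²/L_i² = (6.626×10^-34)²/(8·1.675×10^-27) · [1²/(53.4 fm)² + 4²/(49.3 fm)²].
Evaluating gives E = 2.27×10^-13 J.

E = 2.27×10^-13 J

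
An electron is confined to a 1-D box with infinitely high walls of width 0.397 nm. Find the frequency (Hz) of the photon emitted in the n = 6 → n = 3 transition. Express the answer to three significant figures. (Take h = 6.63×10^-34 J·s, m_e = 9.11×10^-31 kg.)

E_1 = h²/(8m_eL²) = 3.827×10^-19 J and ΔE = (6² − 3²)E_1 = 1.033×10^-17 J.
f = ΔE/h = 1.033×10^-17/6.63×10^-34 = 1.56×10^16 Hz.

f = 1.56×10^16 Hz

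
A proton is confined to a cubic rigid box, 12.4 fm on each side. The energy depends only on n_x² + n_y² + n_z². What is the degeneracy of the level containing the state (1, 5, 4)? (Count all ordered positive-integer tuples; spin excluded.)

The level has n_x² + n_y² + n_z² = 42. The ordered positive-integer solutions are (1, 4, 5), (1, 5, 4), (4, 1, 5), (4, 5, 1), (5, 1, 4), (5, 4, 1).
That gives 6 states.

degeneracy = 6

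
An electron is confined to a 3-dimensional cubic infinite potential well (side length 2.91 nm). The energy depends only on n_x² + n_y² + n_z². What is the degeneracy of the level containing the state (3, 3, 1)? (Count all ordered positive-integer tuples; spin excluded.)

The level has n_x² + n_y² + n_z² = 19. The ordered positive-integer solutions are (1, 3, 3), (3, 1, 3), (3, 3, 1).
That gives 3 states.

degeneracy = 3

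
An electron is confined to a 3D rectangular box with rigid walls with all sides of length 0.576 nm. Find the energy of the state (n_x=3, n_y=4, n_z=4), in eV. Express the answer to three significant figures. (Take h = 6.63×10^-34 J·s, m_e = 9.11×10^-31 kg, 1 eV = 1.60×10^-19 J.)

For a 3D rectangular well E = (h²/8m_e)·Σ n_i²/L_i² = (6.63×10^-34)²/(8·9.11×10^-31) · [3²/(0.576 nm)² + 4²/(0.576 nm)² + 4²/(0.576 nm)²].
Evaluating gives E = 7.453×10^-18 J = 46.6 eV.

E = 46.6 eV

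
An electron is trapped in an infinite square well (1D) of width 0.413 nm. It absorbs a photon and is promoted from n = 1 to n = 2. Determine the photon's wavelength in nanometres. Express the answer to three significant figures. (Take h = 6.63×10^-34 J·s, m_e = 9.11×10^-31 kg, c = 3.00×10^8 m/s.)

λ = 187 nm

E_1 = h²/(8m_eL²) = 3.536×10^-19 J, so ΔE = (2² − 1²)E_1 = 1.061×10^-18 J.
λ = hc/ΔE = (6.63×10^-34·3.00×10^8)/1.061×10^-18 = 1.87×10^-7 m = 187 nm.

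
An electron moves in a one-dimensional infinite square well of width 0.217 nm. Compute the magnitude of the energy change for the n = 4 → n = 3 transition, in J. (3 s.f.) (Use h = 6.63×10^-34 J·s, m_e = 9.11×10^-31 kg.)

E_1 = h²/(8m_eL²) = 1.281×10^-18 J.
|ΔE| = |4² − 3²|·E_1 = 7·1.281×10^-18 J = 8.97×10^-18 J.

|ΔE| = 8.97×10^-18 J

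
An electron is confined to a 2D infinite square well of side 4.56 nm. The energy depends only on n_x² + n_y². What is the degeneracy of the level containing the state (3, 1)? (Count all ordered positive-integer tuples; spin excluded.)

degeneracy = 2

The level has n_x² + n_y² = 10. The ordered positive-integer solutions are (1, 3), (3, 1).
That gives 2 states.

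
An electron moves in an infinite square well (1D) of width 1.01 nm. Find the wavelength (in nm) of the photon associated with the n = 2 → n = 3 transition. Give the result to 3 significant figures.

E_1 = h²/(8m_eL²) = 5.906×10^-20 J, so ΔE = (3² − 2²)E_1 = 2.953×10^-19 J.
λ = hc/ΔE = (6.626×10^-34·2.998×10^8)/2.953×10^-19 = 6.73×10^-7 m = 673 nm.

λ = 673 nm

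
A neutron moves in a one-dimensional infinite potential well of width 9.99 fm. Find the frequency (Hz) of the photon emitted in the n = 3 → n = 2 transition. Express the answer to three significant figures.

f = 2.48×10^21 Hz

E_1 = h²/(8m_nL²) = 3.283×10^-13 J and ΔE = (3² − 2²)E_1 = 1.642×10^-12 J.
f = ΔE/h = 1.642×10^-12/6.626×10^-34 = 2.48×10^21 Hz.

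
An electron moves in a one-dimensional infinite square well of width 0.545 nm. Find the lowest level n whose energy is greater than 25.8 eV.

n = 5

E_1 = h²/(8m_eL²) = 2.028×10^-19 J = 1.266 eV.
Need n² > 25.8/1.266 = 20.38, i.e. n > 4.514.
The smallest integer satisfying this is n = 5.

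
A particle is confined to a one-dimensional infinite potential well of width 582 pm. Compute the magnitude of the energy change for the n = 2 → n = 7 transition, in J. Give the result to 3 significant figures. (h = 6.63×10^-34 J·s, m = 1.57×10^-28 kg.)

|ΔE| = 4.65×10^-20 J

E_1 = h²/(8mL²) = 1.033×10^-21 J.
|ΔE| = |2² − 7²|·E_1 = 45·1.033×10^-21 J = 4.65×10^-20 J.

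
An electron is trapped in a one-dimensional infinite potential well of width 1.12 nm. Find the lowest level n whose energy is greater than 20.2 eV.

E_1 = h²/(8m_eL²) = 4.803×10^-20 J = 0.2998 eV.
Need n² > 20.2/0.2998 = 67.38, i.e. n > 8.209.
The smallest integer satisfying this is n = 9.

n = 9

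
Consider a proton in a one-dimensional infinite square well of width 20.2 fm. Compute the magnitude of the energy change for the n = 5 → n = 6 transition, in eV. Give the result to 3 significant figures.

E_1 = h²/(8m_pL²) = 8.039×10^-14 J.
|ΔE| = |5² − 6²|·E_1 = 11·8.039×10^-14 J = 8.843×10^-13 J = 5.52×10^6 eV.

|ΔE| = 5.52×10^6 eV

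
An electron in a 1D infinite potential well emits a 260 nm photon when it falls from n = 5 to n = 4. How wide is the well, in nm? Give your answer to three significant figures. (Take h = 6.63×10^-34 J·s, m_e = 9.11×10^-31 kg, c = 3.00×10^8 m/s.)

The photon carries ΔE = hc/λ = 6.63×10^-34·3.00×10^8/2.60×10^-7 m = 7.650×10^-19 J.
Since ΔE = (5² − 4²)E_1, E_1 = 8.500×10^-20 J, and L = h/√(8m_eE_1) = 8.42×10^-10 m = 0.842 nm.

L = 0.842 nm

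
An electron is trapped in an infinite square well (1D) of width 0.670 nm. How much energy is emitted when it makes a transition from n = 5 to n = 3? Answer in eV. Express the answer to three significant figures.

E_1 = h²/(8m_eL²) = 1.342×10^-19 J.
|ΔE| = |5² − 3²|·E_1 = 16·1.342×10^-19 J = 2.147×10^-18 J = 13.4 eV.

|ΔE| = 13.4 eV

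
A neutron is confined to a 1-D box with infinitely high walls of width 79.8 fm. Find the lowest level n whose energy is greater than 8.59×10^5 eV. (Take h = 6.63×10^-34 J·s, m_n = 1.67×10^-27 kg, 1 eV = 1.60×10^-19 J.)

n = 6

E_1 = h²/(8m_nL²) = 5.167×10^-15 J = 3.229×10^4 eV.
Need n² > 8.59×10^5/3.229×10^4 = 26.60, i.e. n > 5.158.
The smallest integer satisfying this is n = 6.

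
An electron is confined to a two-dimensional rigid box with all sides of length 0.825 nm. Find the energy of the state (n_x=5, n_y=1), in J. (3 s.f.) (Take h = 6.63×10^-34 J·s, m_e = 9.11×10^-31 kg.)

E = 2.30×10^-18 J

For a 2D rectangular well E = (h²/8m_e)·Σ n_i²/L_i² = (6.63×10^-34)²/(8·9.11×10^-31) · [5²/(0.825 nm)² + 1²/(0.825 nm)²].
Evaluating gives E = 2.30×10^-18 J.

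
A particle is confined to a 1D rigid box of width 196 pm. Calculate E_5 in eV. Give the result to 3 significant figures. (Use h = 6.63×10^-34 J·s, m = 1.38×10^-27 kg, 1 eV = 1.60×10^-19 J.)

For an infinite well E_n = n²h²/(8mL²), so E_1 = h²/(8mL²) = (6.63×10^-34)²/(8·1.38×10^-27·(1.96×10^-10 m)²) = 1.036×10^-21 J.
Then E_5 = 5²·E_1 = 25·1.036×10^-21 J = 2.590×10^-20 J.
Converting, E_5 = 2.590×10^-20 J / (1.60×10^-19 J/eV) = 0.162 eV.

E_5 = 0.162 eV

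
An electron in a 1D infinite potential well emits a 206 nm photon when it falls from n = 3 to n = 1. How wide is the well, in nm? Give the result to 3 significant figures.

L = 0.707 nm

The photon carries ΔE = hc/λ = 6.626×10^-34·2.998×10^8/2.06×10^-7 m = 9.643×10^-19 J.
Since ΔE = (3² − 1²)E_1, E_1 = 1.205×10^-19 J, and L = h/√(8m_eE_1) = 7.07×10^-10 m = 0.707 nm.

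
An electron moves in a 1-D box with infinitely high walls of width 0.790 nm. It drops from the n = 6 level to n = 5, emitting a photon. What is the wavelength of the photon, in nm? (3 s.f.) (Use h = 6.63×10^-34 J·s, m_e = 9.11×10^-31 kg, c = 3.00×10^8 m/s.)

E_1 = h²/(8m_eL²) = 9.664×10^-20 J, so ΔE = (6² − 5²)E_1 = 1.063×10^-18 J.
λ = hc/ΔE = (6.63×10^-34·3.00×10^8)/1.063×10^-18 = 1.87×10^-7 m = 187 nm.

λ = 187 nm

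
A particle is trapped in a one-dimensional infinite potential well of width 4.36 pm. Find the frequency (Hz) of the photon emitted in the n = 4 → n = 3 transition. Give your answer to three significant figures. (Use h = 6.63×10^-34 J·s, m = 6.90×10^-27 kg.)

f = 4.42×10^15 Hz

E_1 = h²/(8mL²) = 4.189×10^-19 J and ΔE = (4² − 3²)E_1 = 2.932×10^-18 J.
f = ΔE/h = 2.932×10^-18/6.63×10^-34 = 4.42×10^15 Hz.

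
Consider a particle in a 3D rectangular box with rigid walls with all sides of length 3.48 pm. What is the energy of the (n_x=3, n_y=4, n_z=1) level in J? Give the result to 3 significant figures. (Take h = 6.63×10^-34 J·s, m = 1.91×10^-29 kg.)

For a 3D rectangular well E = (h²/8m)·Σ n_i²/L_i² = (6.63×10^-34)²/(8·1.91×10^-29) · [3²/(3.48 pm)² + 4²/(3.48 pm)² + 1²/(3.48 pm)²].
Evaluating gives E = 6.18×10^-15 J.

E = 6.18×10^-15 J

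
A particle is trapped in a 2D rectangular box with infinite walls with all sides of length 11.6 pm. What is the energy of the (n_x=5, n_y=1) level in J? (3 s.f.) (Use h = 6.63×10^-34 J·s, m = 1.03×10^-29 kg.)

E = 1.03×10^-15 J

For a 2D rectangular well E = (h²/8m)·Σ n_i²/L_i² = (6.63×10^-34)²/(8·1.03×10^-29) · [5²/(11.6 pm)² + 1²/(11.6 pm)²].
Evaluating gives E = 1.03×10^-15 J.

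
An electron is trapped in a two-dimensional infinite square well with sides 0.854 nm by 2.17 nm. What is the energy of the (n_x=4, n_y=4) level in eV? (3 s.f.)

For a 2D rectangular well E = (h²/8m_e)·Σ n_i²/L_i² = (6.626×10^-34)²/(8·9.109×10^-31) · [4²/(0.854 nm)² + 4²/(2.17 nm)²].
Evaluating gives E = 1.526×10^-18 J = 9.53 eV.

E = 9.53 eV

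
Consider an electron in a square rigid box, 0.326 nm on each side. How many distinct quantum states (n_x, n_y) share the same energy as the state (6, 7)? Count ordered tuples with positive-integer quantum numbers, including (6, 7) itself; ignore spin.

degeneracy = 4

The level has n_x² + n_y² = 85. The ordered positive-integer solutions are (2, 9), (6, 7), (7, 6), (9, 2).
That gives 4 states.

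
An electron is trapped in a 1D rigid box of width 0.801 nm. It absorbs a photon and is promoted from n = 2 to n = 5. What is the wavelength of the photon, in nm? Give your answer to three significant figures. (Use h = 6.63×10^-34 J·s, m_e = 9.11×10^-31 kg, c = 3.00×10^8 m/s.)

λ = 101 nm

E_1 = h²/(8m_eL²) = 9.401×10^-20 J, so ΔE = (5² − 2²)E_1 = 1.974×10^-18 J.
λ = hc/ΔE = (6.63×10^-34·3.00×10^8)/1.974×10^-18 = 1.01×10^-7 m = 101 nm.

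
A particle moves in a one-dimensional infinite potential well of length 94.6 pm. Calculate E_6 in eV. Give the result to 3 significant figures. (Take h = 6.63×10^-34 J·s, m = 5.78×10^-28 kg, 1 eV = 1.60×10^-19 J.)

E_6 = 2.39 eV

For an infinite well E_n = n²h²/(8mL²), so E_1 = h²/(8mL²) = (6.63×10^-34)²/(8·5.78×10^-28·(9.46×10^-11 m)²) = 1.062×10^-20 J.
Then E_6 = 6²·E_1 = 36·1.062×10^-20 J = 3.823×10^-19 J.
Converting, E_6 = 3.823×10^-19 J / (1.60×10^-19 J/eV) = 2.39 eV.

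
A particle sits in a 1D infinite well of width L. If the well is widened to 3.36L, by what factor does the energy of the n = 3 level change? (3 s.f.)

E_n ∝ 1/L², so the energy scales by 1/3.36² = 0.0886.

0.0886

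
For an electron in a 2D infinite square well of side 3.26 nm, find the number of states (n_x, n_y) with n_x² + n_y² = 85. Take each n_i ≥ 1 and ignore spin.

degeneracy = 4

The level has n_x² + n_y² = 85. The ordered positive-integer solutions are (2, 9), (6, 7), (7, 6), (9, 2).
That gives 4 states.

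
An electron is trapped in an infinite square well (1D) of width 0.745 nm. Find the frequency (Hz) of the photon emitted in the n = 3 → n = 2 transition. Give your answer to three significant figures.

f = 8.19×10^14 Hz

E_1 = h²/(8m_eL²) = 1.085×10^-19 J and ΔE = (3² − 2²)E_1 = 5.425×10^-19 J.
f = ΔE/h = 5.425×10^-19/6.626×10^-34 = 8.19×10^14 Hz.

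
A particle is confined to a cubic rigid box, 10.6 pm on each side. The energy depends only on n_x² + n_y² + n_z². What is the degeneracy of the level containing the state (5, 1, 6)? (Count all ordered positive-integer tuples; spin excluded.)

degeneracy = 12

The level has n_x² + n_y² + n_z² = 62. The ordered positive-integer solutions are (1, 5, 6), (1, 6, 5), (2, 3, 7), (2, 7, 3), (3, 2, 7), (3, 7, 2), (5, 1, 6), (5, 6, 1), (6, 1, 5), (6, 5, 1), (7, 2, 3), (7, 3, 2).
That gives 12 states.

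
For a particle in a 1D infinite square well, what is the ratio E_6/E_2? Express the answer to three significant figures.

9.00

E_n ∝ n², so E_6/E_2 = 6²/2² = 36/4 = 9.00.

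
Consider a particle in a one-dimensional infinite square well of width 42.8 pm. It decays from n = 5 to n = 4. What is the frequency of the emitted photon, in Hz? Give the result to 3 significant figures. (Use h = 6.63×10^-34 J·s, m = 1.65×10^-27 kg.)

f = 2.47×10^14 Hz

E_1 = h²/(8mL²) = 1.818×10^-20 J and ΔE = (5² − 4²)E_1 = 1.636×10^-19 J.
f = ΔE/h = 1.636×10^-19/6.63×10^-34 = 2.47×10^14 Hz.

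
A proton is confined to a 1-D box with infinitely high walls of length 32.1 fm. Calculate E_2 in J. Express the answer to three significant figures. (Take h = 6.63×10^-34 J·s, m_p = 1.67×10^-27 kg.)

For an infinite well E_n = n²h²/(8m_pL²), so E_1 = h²/(8m_pL²) = (6.63×10^-34)²/(8·1.67×10^-27·(3.21×10^-14 m)²) = 3.193×10^-14 J.
Then E_2 = 2²·E_1 = 4·3.193×10^-14 J = 1.28×10^-13 J.

E_2 = 1.28×10^-13 J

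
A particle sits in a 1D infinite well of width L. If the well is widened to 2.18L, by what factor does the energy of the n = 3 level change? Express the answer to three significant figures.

0.210

E_n ∝ 1/L², so the energy scales by 1/2.18² = 0.210.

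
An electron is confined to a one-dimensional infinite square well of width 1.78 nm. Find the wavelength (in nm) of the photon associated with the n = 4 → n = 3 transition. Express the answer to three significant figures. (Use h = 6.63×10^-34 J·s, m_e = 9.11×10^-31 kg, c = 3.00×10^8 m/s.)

E_1 = h²/(8m_eL²) = 1.904×10^-20 J, so ΔE = (4² − 3²)E_1 = 1.333×10^-19 J.
λ = hc/ΔE = (6.63×10^-34·3.00×10^8)/1.333×10^-19 = 1.49×10^-6 m = 1.49×10^3 nm.

λ = 1.49×10^3 nm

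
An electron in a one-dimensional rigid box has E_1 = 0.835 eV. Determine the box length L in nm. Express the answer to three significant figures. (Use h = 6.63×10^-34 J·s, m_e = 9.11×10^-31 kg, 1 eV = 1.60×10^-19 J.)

L = 0.672 nm

From E_n = n²h²/(8m_eL²), L = n·h/√(8m_eE_n).
E_1 = 0.835 eV = 1.336×10^-19 J, so L = 1·6.63×10^-34/√(8·9.11×10^-31·1.336×10^-19) = 6.72×10^-10 m = 0.672 nm.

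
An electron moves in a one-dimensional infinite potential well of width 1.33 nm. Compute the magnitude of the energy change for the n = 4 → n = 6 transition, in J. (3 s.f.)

|ΔE| = 6.81×10^-19 J

E_1 = h²/(8m_eL²) = 3.406×10^-20 J.
|ΔE| = |4² − 6²|·E_1 = 20·3.406×10^-20 J = 6.81×10^-19 J.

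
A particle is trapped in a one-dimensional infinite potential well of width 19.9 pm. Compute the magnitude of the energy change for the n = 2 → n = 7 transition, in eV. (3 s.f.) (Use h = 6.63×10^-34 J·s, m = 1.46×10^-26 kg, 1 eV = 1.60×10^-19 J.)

|ΔE| = 2.67 eV

E_1 = h²/(8mL²) = 9.503×10^-21 J.
|ΔE| = |2² − 7²|·E_1 = 45·9.503×10^-21 J = 4.276×10^-19 J = 2.67 eV.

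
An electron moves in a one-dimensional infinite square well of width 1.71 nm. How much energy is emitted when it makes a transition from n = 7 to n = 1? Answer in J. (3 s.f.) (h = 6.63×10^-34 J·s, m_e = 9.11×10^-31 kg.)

|ΔE| = 9.90×10^-19 J

E_1 = h²/(8m_eL²) = 2.063×10^-20 J.
|ΔE| = |7² − 1²|·E_1 = 48·2.063×10^-20 J = 9.90×10^-19 J.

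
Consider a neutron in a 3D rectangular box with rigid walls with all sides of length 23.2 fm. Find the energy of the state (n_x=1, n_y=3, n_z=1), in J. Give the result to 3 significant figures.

For a 3D rectangular well E = (h²/8m_n)·Σ n_i²/L_i² = (6.626×10^-34)²/(8·1.675×10^-27) · [1²/(23.2 fm)² + 3²/(23.2 fm)² + 1²/(23.2 fm)²].
Evaluating gives E = 6.70×10^-13 J.

E = 6.70×10^-13 J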